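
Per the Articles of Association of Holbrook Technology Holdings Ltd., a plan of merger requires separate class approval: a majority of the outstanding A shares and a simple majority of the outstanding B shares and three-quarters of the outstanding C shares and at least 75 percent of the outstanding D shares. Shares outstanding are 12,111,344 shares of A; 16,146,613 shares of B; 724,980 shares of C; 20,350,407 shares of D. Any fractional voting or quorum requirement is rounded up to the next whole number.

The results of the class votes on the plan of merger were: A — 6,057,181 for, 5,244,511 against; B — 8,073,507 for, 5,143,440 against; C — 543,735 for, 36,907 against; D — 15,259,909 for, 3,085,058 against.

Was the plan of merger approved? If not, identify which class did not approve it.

Not approved — the D shares did not give the required vote.

A: a majority of 12111344 is 6055673; 6,055,673 required, 6,057,181 in favor — approved.
B: a majority of 16146613 is 8073307; 8,073,307 required, 8,073,507 in favor — approved.
C: 3/4 of 724980 = 543735; 543,735 required, 543,735 in favor — approved.
D: 3/4 of 20350407 = 15262805.25, rounded up to 15262806; 15,262,806 required, 15,259,909 in favor — not approved.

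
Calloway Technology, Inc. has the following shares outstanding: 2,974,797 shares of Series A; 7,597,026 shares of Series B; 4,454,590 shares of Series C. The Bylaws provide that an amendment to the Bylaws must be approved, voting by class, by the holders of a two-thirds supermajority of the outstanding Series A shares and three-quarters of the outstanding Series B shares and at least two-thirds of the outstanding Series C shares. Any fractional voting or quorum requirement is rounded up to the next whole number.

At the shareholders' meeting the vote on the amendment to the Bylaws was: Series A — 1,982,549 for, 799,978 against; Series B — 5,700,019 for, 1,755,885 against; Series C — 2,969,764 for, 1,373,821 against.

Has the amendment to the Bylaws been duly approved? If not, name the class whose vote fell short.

Not approved — the Series A shares did not give the required vote.

Series A: 2/3 of 2974797 = 1983198; 1,983,198 required, 1,982,549 in favor — not approved.
Series B: 3/4 of 7597026 = 5697769.50, rounded up to 5697770; 5,697,770 required, 5,700,019 in favor — approved.
Series C: 2/3 of 4454590 = 2969726.67, rounded up to 2969727; 2,969,727 required, 2,969,764 in favor — approved.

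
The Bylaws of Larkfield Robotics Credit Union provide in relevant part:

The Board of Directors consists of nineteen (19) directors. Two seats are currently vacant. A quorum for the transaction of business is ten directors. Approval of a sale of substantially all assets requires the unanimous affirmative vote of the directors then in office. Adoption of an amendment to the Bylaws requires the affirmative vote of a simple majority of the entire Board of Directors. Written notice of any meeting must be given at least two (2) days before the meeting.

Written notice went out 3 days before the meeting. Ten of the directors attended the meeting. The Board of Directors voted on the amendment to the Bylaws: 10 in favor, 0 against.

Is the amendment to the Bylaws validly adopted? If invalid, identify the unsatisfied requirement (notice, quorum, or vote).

Notice: 3 days given; 2 required (3 ≥ 2). Satisfied.
Quorum: 10 present; quorum is 10. Satisfied.
Vote: the amendment to the Bylaws requires a majority of the entire Board of Directors (19). A majority of 19 is 10, so 10 affirmative votes are needed; 10 voted in favor. Satisfied.

Valid — all requirements satisfied.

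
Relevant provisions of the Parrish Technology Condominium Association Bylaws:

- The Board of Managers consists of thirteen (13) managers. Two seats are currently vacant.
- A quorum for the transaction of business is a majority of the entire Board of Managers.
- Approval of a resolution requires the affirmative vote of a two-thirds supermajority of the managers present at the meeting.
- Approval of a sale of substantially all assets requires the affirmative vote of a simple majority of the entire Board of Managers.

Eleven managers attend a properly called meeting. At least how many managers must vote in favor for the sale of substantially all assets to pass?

7

The sale of substantially all assets requires a majority of the entire Board of Managers (13).
A majority of 13 is 7.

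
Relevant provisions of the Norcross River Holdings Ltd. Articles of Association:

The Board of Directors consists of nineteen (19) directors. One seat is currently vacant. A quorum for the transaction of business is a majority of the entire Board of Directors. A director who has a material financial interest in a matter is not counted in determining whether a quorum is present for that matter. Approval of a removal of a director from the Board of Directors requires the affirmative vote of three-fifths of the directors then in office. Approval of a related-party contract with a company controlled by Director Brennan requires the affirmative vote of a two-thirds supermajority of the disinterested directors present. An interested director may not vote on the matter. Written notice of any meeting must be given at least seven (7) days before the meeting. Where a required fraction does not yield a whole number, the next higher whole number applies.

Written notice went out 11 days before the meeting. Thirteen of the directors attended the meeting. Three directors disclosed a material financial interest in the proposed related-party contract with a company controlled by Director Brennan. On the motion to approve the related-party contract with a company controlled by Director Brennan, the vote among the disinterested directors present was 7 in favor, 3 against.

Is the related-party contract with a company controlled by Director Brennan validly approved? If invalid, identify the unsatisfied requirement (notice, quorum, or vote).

Valid — all requirements satisfied.

Notice: 11 days given; 7 required (11 ≥ 7). Satisfied.
Quorum: 13 present, but the 3 interested directors do not count, leaving 10. Quorum is 10. Satisfied.
Vote: the related-party contract with a company controlled by Director Brennan requires two-thirds of the disinterested directors present (13 − 3 = 10). 2/3 of 10 = 6.67, rounded up to 7, so 7 affirmative votes are needed; 7 voted in favor. Satisfied.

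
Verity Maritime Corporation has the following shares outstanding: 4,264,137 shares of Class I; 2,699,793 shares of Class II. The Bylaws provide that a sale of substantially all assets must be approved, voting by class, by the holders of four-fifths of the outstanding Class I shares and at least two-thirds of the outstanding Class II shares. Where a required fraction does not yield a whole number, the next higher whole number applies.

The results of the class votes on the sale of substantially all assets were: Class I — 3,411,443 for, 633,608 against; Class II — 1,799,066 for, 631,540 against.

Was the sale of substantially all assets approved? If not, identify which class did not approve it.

Not approved — the Class II shares did not give the required vote.

Class I: 4/5 of 4264137 = 3411309.60, rounded up to 3411310; 3,411,310 required, 3,411,443 in favor — approved.
Class II: 2/3 of 2699793 = 1799862; 1,799,862 required, 1,799,066 in favor — not approved.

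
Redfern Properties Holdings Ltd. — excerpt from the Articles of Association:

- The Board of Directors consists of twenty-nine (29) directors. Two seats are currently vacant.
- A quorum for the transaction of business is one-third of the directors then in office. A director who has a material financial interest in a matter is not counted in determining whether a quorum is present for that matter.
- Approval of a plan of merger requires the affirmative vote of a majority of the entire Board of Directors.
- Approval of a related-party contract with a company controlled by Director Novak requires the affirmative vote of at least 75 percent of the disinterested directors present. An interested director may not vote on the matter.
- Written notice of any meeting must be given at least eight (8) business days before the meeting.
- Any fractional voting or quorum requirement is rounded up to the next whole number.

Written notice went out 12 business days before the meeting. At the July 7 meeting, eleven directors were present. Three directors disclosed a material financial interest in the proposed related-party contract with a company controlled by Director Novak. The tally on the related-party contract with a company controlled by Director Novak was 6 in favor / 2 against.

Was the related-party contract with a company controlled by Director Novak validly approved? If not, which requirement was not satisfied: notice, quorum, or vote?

Notice: 12 business days given; 8 required (12 ≥ 8). Satisfied.
Quorum: 11 present, but the 3 interested directors do not count, leaving 8. Quorum is 9. Not satisfied.
Vote: the related-party contract with a company controlled by Director Novak requires three-fourths of the disinterested directors present (11 − 3 = 8). 3/4 of 8 = 6, so 6 affirmative votes are needed; 6 voted in favor. Satisfied. (Moot — without a quorum no business can be validly transacted.)

Invalid — quorum requirement not satisfied.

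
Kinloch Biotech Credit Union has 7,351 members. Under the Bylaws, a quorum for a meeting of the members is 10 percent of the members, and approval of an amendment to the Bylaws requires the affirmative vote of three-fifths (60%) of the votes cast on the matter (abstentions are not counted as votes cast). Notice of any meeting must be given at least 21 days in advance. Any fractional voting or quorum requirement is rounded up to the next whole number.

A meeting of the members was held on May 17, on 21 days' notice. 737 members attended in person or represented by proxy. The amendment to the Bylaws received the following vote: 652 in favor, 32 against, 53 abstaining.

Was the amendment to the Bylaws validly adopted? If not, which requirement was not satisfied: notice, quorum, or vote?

Valid — all requirements satisfied.

Notice: 21 days given; 21 required. Satisfied.
Quorum: 10% of 7,351 = 735.10, rounded up to 736; 737 present. Satisfied.
Vote: requires three-fifths of the votes cast (737 − 53 abstaining = 684); 3/5 of 684 = 410.40, rounded up to 411, so 411 needed; 652 in favor. Satisfied.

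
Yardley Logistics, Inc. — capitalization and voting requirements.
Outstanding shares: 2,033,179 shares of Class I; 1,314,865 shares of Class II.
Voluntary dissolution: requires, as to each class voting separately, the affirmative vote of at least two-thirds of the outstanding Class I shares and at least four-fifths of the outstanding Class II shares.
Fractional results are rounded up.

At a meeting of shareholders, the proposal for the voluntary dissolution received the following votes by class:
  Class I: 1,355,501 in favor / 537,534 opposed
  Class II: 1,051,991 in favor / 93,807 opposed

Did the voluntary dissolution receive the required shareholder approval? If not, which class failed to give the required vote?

Approved — every class gave the required vote.

Class I: 2/3 of 2033179 = 1355452.67, rounded up to 1355453; 1,355,453 required, 1,355,501 in favor — approved.
Class II: 4/5 of 1314865 = 1051892; 1,051,892 required, 1,051,991 in favor — approved.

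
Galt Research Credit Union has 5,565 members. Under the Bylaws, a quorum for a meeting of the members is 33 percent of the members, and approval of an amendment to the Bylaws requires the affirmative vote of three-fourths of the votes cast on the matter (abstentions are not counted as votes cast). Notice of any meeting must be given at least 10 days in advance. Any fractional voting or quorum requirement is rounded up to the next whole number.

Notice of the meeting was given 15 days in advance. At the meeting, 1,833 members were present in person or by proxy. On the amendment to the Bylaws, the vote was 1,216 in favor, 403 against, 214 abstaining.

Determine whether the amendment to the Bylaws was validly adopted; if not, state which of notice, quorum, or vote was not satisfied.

Invalid — quorum requirement not satisfied.

Notice: 15 days given; 10 required. Satisfied.
Quorum: 33% of 5,565 = 1,836.45, rounded up to 1,837; 1,833 present. Not satisfied.
Vote: requires three-fourths of the votes cast (1,833 − 214 abstaining = 1,619); 3/4 of 1619 = 1214.25, rounded up to 1215, so 1,215 needed; 1,216 in favor. Satisfied.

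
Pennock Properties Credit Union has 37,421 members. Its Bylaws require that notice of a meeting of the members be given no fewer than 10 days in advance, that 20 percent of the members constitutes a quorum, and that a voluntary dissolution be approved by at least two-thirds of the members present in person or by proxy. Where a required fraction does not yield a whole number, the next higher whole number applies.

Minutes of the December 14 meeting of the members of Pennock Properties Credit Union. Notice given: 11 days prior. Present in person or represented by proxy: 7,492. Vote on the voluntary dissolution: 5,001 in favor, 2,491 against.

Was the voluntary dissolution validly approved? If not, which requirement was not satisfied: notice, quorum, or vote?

Notice: 11 days given; 10 required. Satisfied.
Quorum: 20% of 37,421 = 7,484.20, rounded up to 7,485; 7,492 present. Satisfied.
Vote: requires two-thirds of those present (7,492); 2/3 of 7492 = 4994.67, rounded up to 4995, so 4,995 needed; 5,001 in favor. Satisfied.

Valid — all requirements satisfied.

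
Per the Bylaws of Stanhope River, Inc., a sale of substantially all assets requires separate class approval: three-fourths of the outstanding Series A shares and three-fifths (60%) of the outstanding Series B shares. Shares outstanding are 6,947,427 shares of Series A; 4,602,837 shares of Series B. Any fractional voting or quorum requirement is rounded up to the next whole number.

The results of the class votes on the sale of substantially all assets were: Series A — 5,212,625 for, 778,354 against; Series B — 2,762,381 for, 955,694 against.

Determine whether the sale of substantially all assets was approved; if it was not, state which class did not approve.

Series A: 3/4 of 6947427 = 5210570.25, rounded up to 5210571; 5,210,571 required, 5,212,625 in favor — approved.
Series B: 3/5 of 4602837 = 2761702.20, rounded up to 2761703; 2,761,703 required, 2,762,381 in favor — approved.

Approved — every class gave the required vote.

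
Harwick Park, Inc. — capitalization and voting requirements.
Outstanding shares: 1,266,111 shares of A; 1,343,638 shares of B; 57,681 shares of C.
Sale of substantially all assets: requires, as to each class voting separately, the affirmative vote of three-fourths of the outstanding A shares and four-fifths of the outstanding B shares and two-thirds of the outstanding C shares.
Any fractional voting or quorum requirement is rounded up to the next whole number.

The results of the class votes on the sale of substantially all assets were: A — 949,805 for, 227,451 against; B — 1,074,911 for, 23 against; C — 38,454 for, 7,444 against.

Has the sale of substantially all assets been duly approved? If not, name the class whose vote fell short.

A: 3/4 of 1266111 = 949583.25, rounded up to 949584; 949,584 required, 949,805 in favor — approved.
B: 4/5 of 1343638 = 1074910.40, rounded up to 1074911; 1,074,911 required, 1,074,911 in favor — approved.
C: 2/3 of 57681 = 38454; 38,454 required, 38,454 in favor — approved.

Approved — every class gave the required vote.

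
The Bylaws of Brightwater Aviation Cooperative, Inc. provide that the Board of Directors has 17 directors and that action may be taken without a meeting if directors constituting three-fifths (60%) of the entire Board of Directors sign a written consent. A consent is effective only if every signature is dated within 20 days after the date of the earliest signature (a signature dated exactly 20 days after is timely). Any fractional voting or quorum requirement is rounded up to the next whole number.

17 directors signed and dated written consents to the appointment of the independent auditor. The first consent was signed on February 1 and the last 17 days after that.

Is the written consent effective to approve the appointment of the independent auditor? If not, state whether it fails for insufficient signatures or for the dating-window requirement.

Signatures required: three-fifths (60%) of 17 — 3/5 of 17 = 10.20, rounded up to 11, so 11 needed; 17 signed. Sufficient.
Dating window: the latest signature is 17 days after the earliest; the limit is 20 days. Within the window.

Effective — both the signature and dating-window requirements are satisfied.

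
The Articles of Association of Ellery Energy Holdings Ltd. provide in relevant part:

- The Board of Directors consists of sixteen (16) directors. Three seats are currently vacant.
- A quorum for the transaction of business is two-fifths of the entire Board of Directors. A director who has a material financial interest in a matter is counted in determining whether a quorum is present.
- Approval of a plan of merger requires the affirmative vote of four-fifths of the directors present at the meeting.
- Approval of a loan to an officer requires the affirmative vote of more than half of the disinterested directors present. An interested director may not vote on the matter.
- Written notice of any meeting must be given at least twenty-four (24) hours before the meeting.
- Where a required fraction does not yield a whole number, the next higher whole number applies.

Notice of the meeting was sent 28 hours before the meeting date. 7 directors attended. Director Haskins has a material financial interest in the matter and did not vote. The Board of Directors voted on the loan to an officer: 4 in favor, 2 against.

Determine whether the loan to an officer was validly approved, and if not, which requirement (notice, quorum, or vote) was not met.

Valid — all requirements satisfied.

Notice: 28 hours given; 24 required (28 ≥ 24). Satisfied.
Quorum: 7 present (interested directors count toward quorum); quorum is 7. Satisfied.
Vote: the loan to an officer requires a majority of the disinterested directors present (7 − 1 = 6). A majority of 6 is 4, so 4 affirmative votes are needed; 4 voted in favor. Satisfied.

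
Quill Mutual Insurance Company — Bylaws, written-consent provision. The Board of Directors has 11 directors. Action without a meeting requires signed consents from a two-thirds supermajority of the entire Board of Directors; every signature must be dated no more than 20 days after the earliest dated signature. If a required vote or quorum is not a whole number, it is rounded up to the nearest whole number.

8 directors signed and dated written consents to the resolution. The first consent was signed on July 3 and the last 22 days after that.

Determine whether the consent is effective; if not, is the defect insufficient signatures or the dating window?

Signatures required: a two-thirds supermajority of 11 — 2/3 of 11 = 7.33, rounded up to 8, so 8 needed; 8 signed. Sufficient.
Dating window: the latest signature is 22 days after the earliest; the limit is 20 days. Outside the window.

Not effective — dating-window requirement not satisfied.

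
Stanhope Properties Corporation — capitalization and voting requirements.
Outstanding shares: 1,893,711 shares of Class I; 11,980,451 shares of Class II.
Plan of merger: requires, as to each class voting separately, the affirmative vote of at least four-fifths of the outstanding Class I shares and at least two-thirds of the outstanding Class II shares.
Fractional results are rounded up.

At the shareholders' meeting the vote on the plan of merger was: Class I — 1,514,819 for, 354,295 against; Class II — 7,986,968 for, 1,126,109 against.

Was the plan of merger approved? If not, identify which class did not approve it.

Not approved — the Class I shares did not give the required vote.

Class I: 4/5 of 1893711 = 1514968.80, rounded up to 1514969; 1,514,969 required, 1,514,819 in favor — not approved.
Class II: 2/3 of 11980451 = 7986967.33, rounded up to 7986968; 7,986,968 required, 7,986,968 in favor — approved.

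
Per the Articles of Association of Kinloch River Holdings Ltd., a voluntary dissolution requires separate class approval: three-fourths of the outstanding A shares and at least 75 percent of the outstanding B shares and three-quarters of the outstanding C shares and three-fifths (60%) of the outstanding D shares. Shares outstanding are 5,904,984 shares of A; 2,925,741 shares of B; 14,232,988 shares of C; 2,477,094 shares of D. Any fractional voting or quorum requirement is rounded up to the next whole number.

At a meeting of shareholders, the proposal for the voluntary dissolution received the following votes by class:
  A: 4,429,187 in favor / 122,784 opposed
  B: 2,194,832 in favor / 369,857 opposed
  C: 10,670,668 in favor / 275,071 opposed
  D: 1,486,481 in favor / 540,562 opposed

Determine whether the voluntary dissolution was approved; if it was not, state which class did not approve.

A: 3/4 of 5904984 = 4428738; 4,428,738 required, 4,429,187 in favor — approved.
B: 3/4 of 2925741 = 2194305.75, rounded up to 2194306; 2,194,306 required, 2,194,832 in favor — approved.
C: 3/4 of 14232988 = 10674741; 10,674,741 required, 10,670,668 in favor — not approved.
D: 3/5 of 2477094 = 1486256.40, rounded up to 1486257; 1,486,257 required, 1,486,481 in favor — approved.

Not approved — the C shares did not give the required vote.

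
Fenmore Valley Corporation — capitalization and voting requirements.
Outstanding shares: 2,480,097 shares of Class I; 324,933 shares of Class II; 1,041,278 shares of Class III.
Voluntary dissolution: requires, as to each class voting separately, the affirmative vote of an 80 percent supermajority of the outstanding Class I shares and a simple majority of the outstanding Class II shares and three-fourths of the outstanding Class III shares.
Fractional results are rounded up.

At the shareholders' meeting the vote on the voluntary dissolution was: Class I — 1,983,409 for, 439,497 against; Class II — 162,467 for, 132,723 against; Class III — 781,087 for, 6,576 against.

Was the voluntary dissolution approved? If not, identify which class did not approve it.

Class I: 4/5 of 2480097 = 1984077.60, rounded up to 1984078; 1,984,078 required, 1,983,409 in favor — not approved.
Class II: a majority of 324933 is 162467; 162,467 required, 162,467 in favor — approved.
Class III: 3/4 of 1041278 = 780958.50, rounded up to 780959; 780,959 required, 781,087 in favor — approved.

Not approved — the Class I shares did not give the required vote.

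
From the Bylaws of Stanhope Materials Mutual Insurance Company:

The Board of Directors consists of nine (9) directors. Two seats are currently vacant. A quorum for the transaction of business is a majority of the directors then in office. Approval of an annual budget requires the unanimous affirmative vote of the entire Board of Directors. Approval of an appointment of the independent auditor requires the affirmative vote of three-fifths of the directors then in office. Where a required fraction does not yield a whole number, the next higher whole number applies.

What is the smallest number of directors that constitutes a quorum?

A majority of 7 is 4.

4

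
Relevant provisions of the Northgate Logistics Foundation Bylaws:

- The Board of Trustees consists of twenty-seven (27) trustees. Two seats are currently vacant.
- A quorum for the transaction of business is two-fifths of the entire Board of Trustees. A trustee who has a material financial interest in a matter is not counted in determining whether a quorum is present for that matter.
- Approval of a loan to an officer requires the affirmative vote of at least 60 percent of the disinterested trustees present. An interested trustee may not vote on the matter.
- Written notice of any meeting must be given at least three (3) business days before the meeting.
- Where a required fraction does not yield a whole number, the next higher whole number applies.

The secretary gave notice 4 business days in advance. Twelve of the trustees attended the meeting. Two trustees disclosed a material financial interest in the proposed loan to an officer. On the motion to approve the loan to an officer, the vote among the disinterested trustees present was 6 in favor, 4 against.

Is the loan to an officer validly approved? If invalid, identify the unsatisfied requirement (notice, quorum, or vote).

Invalid — quorum requirement not satisfied.

Notice: 4 business days given; 3 required (4 ≥ 3). Satisfied.
Quorum: 12 present, but the 2 interested trustees do not count, leaving 10. Quorum is 11. Not satisfied.
Vote: the loan to an officer requires three-fifths of the disinterested trustees present (12 − 2 = 10). 3/5 of 10 = 6, so 6 affirmative votes are needed; 6 voted in favor. Satisfied. (Moot — without a quorum no business can be validly transacted.)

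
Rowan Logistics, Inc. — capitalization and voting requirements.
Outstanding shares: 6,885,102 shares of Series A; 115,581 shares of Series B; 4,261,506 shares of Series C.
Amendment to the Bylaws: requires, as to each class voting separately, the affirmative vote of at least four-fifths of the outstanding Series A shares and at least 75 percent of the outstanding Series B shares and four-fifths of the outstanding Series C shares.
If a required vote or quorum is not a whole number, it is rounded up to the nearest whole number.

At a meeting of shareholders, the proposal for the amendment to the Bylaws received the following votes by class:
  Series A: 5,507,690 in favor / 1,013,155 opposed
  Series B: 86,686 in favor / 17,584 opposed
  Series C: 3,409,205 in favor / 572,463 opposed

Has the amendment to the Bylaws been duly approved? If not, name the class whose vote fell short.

Not approved — the Series A shares did not give the required vote.

Series A: 4/5 of 6885102 = 5508081.60, rounded up to 5508082; 5,508,082 required, 5,507,690 in favor — not approved.
Series B: 3/4 of 115581 = 86685.75, rounded up to 86686; 86,686 required, 86,686 in favor — approved.
Series C: 4/5 of 4261506 = 3409204.80, rounded up to 3409205; 3,409,205 required, 3,409,205 in favor — approved.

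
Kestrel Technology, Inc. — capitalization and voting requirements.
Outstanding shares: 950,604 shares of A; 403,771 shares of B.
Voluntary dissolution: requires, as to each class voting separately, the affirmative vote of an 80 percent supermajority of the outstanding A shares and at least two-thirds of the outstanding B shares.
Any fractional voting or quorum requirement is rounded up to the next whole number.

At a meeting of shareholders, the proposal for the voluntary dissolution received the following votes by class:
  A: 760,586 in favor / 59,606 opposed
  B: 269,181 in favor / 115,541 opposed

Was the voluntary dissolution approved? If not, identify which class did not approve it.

A: 4/5 of 950604 = 760483.20, rounded up to 760484; 760,484 required, 760,586 in favor — approved.
B: 2/3 of 403771 = 269180.67, rounded up to 269181; 269,181 required, 269,181 in favor — approved.

Approved — every class gave the required vote.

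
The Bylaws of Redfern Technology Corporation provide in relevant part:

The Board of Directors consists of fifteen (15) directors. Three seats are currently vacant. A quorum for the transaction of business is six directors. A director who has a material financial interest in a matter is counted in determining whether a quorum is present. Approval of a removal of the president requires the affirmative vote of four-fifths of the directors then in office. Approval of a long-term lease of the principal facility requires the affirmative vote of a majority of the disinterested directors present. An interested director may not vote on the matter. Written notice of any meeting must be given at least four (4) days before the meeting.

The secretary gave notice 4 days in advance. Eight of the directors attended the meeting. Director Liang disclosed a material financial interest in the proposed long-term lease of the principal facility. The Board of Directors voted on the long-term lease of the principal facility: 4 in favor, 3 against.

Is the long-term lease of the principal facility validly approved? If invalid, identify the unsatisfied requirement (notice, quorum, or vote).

Notice: 4 days given; 4 required (4 ≥ 4). Satisfied.
Quorum: 8 present (interested directors count toward quorum); quorum is 6. Satisfied.
Vote: the long-term lease of the principal facility requires a majority of the disinterested directors present (8 − 1 = 7). A majority of 7 is 4, so 4 affirmative votes are needed; 4 voted in favor. Satisfied.

Valid — all requirements satisfied.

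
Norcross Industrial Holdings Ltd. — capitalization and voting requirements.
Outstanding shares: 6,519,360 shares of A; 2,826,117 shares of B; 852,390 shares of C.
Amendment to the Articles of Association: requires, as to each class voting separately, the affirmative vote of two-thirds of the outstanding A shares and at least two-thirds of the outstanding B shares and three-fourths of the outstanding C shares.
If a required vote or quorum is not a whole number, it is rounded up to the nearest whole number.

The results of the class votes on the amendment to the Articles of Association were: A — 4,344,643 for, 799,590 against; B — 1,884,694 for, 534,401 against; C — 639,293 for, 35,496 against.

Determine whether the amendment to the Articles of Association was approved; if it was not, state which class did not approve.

Not approved — the A shares did not give the required vote.

A: 2/3 of 6519360 = 4346240; 4,346,240 required, 4,344,643 in favor — not approved.
B: 2/3 of 2826117 = 1884078; 1,884,078 required, 1,884,694 in favor — approved.
C: 3/4 of 852390 = 639292.50, rounded up to 639293; 639,293 required, 639,293 in favor — approved.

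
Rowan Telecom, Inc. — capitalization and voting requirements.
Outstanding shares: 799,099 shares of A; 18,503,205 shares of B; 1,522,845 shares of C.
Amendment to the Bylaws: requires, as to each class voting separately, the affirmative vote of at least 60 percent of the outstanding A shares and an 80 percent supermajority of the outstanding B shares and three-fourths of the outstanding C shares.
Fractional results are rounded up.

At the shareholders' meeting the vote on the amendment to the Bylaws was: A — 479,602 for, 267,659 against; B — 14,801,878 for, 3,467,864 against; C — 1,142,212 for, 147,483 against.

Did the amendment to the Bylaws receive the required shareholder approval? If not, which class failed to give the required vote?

Not approved — the B shares did not give the required vote.

A: 3/5 of 799099 = 479459.40, rounded up to 479460; 479,460 required, 479,602 in favor — approved.
B: 4/5 of 18503205 = 14802564; 14,802,564 required, 14,801,878 in favor — not approved.
C: 3/4 of 1522845 = 1142133.75, rounded up to 1142134; 1,142,134 required, 1,142,212 in favor — approved.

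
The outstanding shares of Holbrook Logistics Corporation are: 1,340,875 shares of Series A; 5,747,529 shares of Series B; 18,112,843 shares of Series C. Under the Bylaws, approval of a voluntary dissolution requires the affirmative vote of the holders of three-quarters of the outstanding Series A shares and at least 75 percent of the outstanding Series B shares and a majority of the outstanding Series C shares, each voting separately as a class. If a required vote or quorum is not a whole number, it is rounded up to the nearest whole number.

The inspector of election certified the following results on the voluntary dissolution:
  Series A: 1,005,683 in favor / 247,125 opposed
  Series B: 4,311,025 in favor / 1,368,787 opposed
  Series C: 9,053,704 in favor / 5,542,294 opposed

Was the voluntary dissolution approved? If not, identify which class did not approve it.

Series A: 3/4 of 1340875 = 1005656.25, rounded up to 1005657; 1,005,657 required, 1,005,683 in favor — approved.
Series B: 3/4 of 5747529 = 4310646.75, rounded up to 4310647; 4,310,647 required, 4,311,025 in favor — approved.
Series C: a majority of 18112843 is 9056422; 9,056,422 required, 9,053,704 in favor — not approved.

Not approved — the Series C shares did not give the required vote.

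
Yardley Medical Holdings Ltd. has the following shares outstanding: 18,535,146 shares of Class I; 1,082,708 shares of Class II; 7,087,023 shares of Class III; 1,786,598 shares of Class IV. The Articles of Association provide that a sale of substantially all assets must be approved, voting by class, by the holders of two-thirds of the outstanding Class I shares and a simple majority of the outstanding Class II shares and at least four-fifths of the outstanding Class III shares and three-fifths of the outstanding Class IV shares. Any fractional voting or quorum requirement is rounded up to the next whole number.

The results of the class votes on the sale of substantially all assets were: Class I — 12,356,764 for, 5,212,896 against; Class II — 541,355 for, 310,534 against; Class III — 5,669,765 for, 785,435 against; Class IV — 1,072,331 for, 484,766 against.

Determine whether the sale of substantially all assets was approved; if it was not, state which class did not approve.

Class I: 2/3 of 18535146 = 12356764; 12,356,764 required, 12,356,764 in favor — approved.
Class II: a majority of 1082708 is 541355; 541,355 required, 541,355 in favor — approved.
Class III: 4/5 of 7087023 = 5669618.40, rounded up to 5669619; 5,669,619 required, 5,669,765 in favor — approved.
Class IV: 3/5 of 1786598 = 1071958.80, rounded up to 1071959; 1,071,959 required, 1,072,331 in favor — approved.

Approved — every class gave the required vote.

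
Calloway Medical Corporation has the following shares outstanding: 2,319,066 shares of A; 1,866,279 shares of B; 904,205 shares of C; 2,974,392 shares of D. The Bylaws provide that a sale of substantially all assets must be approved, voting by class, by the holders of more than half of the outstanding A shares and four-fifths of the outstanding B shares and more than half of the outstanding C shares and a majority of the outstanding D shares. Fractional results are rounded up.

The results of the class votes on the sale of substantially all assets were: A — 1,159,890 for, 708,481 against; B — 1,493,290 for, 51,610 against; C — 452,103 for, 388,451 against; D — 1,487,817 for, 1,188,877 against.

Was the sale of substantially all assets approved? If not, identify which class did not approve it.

Approved — every class gave the required vote.

A: a majority of 2319066 is 1159534; 1,159,534 required, 1,159,890 in favor — approved.
B: 4/5 of 1866279 = 1493023.20, rounded up to 1493024; 1,493,024 required, 1,493,290 in favor — approved.
C: a majority of 904205 is 452103; 452,103 required, 452,103 in favor — approved.
D: a majority of 2974392 is 1487197; 1,487,197 required, 1,487,817 in favor — approved.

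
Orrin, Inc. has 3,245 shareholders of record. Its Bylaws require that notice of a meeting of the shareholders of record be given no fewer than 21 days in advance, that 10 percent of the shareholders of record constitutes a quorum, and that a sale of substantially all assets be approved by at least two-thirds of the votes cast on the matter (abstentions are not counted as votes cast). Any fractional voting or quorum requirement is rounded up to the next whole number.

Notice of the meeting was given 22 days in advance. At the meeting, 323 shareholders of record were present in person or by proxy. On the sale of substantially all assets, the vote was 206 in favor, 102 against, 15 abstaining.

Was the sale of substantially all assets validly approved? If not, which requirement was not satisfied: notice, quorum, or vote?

Invalid — quorum requirement not satisfied.

Notice: 22 days given; 21 required. Satisfied.
Quorum: 10% of 3,245 = 324.50, rounded up to 325; 323 present. Not satisfied.
Vote: requires two-thirds of the votes cast (323 − 15 abstaining = 308); 2/3 of 308 = 205.33, rounded up to 206, so 206 needed; 206 in favor. Satisfied.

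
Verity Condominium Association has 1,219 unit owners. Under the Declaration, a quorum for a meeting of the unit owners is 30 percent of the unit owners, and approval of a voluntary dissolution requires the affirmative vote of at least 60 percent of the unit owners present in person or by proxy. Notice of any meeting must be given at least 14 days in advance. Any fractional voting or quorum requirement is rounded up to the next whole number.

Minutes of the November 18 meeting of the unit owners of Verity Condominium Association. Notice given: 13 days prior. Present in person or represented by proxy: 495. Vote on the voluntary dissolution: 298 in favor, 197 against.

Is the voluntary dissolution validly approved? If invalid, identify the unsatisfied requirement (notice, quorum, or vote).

Invalid — notice requirement not satisfied.

Notice: 13 days given; 14 required. Not satisfied.
Quorum: 30% of 1,219 = 365.70, rounded up to 366; 495 present. Satisfied.
Vote: requires three-fifths of those present (495); 3/5 of 495 = 297, so 297 needed; 298 in favor. Satisfied.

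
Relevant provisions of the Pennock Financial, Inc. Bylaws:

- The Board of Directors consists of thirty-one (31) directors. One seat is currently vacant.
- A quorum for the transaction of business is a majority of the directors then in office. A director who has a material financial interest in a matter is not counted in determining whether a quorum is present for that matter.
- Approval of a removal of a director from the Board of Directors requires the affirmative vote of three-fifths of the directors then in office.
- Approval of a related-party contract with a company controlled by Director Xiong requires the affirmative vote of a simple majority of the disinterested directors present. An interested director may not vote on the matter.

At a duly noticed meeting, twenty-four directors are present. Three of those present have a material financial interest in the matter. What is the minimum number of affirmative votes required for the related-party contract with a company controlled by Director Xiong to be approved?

The related-party contract with a company controlled by Director Xiong requires a majority of the disinterested directors present (24 − 3 = 21).
A majority of 21 is 11.

11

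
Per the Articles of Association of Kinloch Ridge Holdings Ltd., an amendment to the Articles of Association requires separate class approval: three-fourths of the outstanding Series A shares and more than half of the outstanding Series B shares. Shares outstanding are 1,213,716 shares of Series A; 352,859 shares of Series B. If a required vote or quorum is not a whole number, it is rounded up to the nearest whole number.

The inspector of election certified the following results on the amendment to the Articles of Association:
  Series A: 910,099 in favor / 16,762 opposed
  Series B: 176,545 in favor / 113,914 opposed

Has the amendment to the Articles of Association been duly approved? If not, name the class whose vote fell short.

Series A: 3/4 of 1213716 = 910287; 910,287 required, 910,099 in favor — not approved.
Series B: a majority of 352859 is 176430; 176,430 required, 176,545 in favor — approved.

Not approved — the Series A shares did not give the required vote.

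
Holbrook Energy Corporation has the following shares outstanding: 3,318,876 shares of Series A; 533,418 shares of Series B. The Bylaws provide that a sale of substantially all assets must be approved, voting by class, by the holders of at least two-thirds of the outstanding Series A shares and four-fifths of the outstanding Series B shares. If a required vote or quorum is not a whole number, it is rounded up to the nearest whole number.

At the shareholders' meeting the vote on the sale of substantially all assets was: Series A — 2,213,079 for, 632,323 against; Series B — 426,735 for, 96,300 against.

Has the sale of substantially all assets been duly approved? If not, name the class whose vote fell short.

Series A: 2/3 of 3318876 = 2212584; 2,212,584 required, 2,213,079 in favor — approved.
Series B: 4/5 of 533418 = 426734.40, rounded up to 426735; 426,735 required, 426,735 in favor — approved.

Approved — every class gave the required vote.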